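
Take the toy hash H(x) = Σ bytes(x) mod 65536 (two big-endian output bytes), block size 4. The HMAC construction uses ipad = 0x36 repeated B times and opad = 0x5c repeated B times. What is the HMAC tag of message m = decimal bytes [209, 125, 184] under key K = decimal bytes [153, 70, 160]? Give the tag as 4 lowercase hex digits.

032b

Key decimal bytes [153, 70, 160] = 99 46 a0 is 3 bytes ≤ B = 4; zero-pad to 4 bytes: K' = 99 46 a0 00.
K' ⊕ ipad = af 70 96 36.  K' ⊕ opad = c5 1a fc 5c.
Inner input = (K'⊕ipad) ∥ m = af 70 96 36 ∥ d1 7d b8.
Inner hash: sum = 175+112+150+54+209+125+184 = 1009 → 03 f1.
Outer input = (K'⊕opad) ∥ inner = c5 1a fc 5c ∥ 03 f1.
Outer hash (tag): sum = 197+26+252+92+3+241 = 811 → 03 2b.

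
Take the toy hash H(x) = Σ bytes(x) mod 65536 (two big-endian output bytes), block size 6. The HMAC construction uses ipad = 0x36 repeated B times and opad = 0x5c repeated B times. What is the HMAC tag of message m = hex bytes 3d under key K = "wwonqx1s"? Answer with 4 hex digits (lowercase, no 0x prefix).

028c

Key "wwonqx1s" = 77 77 6f 6e 71 78 31 73 is 8 bytes > B = 6, so hash it first: H(key) = 03 58, then zero-pad to 6 bytes: K' = 03 58 00 00 00 00.
K' ⊕ ipad = 35 6e 36 36 36 36.  K' ⊕ opad = 5f 04 5c 5c 5c 5c.
Inner input = (K'⊕ipad) ∥ m = 35 6e 36 36 36 36 ∥ 3d.
Inner hash: sum = 53+110+54+54+54+54+61 = 440 → 01 b8.
Outer input = (K'⊕opad) ∥ inner = 5f 04 5c 5c 5c 5c ∥ 01 b8.
Outer hash (tag): sum = 95+4+92+92+92+92+1+184 = 652 → 02 8c.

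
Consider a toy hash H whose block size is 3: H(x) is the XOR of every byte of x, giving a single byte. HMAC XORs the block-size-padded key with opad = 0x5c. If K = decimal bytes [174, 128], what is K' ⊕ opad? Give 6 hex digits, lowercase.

Key decimal bytes [174, 128] = ae 80 is 2 bytes ≤ B = 3; zero-pad to 3 bytes: K' = ae 80 00.
XOR each byte with 0x5c: ae⊕5c=f2, 80⊕5c=dc, 00⊕5c=5c.

f2dc5c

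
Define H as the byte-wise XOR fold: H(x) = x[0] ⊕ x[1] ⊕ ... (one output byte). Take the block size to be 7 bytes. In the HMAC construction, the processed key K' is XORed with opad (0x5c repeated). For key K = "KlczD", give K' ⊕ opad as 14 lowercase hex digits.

17303f26185c5c

Key "KlczD" = 4b 6c 63 7a 44 is 5 bytes ≤ B = 7; zero-pad to 7 bytes: K' = 4b 6c 63 7a 44 00 00.
XOR each byte with 0x5c: 4b⊕5c=17, 6c⊕5c=30, 63⊕5c=3f, 7a⊕5c=26, 44⊕5c=18, 00⊕5c=5c, 00⊕5c=5c.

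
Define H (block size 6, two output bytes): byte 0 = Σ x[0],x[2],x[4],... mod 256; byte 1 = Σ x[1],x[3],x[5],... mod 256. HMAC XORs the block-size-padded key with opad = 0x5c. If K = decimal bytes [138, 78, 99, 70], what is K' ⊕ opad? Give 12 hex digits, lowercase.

d6123f1a5c5c

Key decimal bytes [138, 78, 99, 70] = 8a 4e 63 46 is 4 bytes ≤ B = 6; zero-pad to 6 bytes: K' = 8a 4e 63 46 00 00.
XOR each byte with 0x5c: 8a⊕5c=d6, 4e⊕5c=12, 63⊕5c=3f, 46⊕5c=1a, 00⊕5c=5c, 00⊕5c=5c.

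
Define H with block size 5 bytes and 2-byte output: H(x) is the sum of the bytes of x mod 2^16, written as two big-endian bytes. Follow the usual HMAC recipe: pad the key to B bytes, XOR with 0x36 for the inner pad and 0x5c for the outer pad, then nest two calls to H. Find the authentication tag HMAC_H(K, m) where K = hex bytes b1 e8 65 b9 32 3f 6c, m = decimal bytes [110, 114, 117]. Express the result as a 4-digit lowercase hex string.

030b

Key hex bytes b1 e8 65 b9 32 3f 6c is 7 bytes > B = 5, so hash it first: H(key) = 03 94, then zero-pad to 5 bytes: K' = 03 94 00 00 00.
K' ⊕ ipad = 35 a2 36 36 36.  K' ⊕ opad = 5f c8 5c 5c 5c.
Inner input = (K'⊕ipad) ∥ m = 35 a2 36 36 36 ∥ 6e 72 75.
Inner hash: sum = 53+162+54+54+54+110+114+117 = 718 → 02 ce.
Outer input = (K'⊕opad) ∥ inner = 5f c8 5c 5c 5c ∥ 02 ce.
Outer hash (tag): sum = 95+200+92+92+92+2+206 = 779 → 03 0b.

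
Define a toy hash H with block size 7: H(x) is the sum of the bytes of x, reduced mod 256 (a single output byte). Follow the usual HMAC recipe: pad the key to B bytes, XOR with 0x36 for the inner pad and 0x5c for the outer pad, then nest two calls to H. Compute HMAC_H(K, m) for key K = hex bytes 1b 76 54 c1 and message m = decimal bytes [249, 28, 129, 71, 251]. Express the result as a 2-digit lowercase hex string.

Key hex bytes 1b 76 54 c1 is 4 bytes ≤ B = 7; zero-pad to 7 bytes: K' = 1b 76 54 c1 00 00 00.
K' ⊕ ipad = 2d 40 62 f7 36 36 36.  K' ⊕ opad = 47 2a 08 9d 5c 5c 5c.
Inner input = (K'⊕ipad) ∥ m = 2d 40 62 f7 36 36 36 ∥ f9 1c 81 47 fb.
Inner hash: sum = 45+64+98+247+54+54+54+249+28+129+71+251 = 1344; mod 256 = 64 → 40.
Outer input = (K'⊕opad) ∥ inner = 47 2a 08 9d 5c 5c 5c ∥ 40.
Outer hash (tag): sum = 71+42+8+157+92+92+92+64 = 618; mod 256 = 106 → 6a.

6a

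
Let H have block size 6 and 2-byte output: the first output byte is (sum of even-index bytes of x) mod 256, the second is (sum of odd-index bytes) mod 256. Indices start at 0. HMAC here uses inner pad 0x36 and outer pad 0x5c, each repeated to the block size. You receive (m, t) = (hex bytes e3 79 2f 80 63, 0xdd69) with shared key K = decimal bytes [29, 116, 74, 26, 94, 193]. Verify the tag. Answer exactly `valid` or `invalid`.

Key decimal bytes [29, 116, 74, 26, 94, 193] = 1d 74 4a 1a 5e c1 is exactly B = 6 bytes: K' = 1d 74 4a 1a 5e c1.
K' ⊕ ipad = 2b 42 7c 2c 68 f7; K' ⊕ opad = 41 28 16 46 02 9d.
Inner hash: even-index sum = 644 mod 256 = 132; odd-index sum = 606 mod 256 = 94 → 84 5e.
Outer hash (recomputed tag): even-index sum = 221 mod 256 = 221; odd-index sum = 361 mod 256 = 105 → dd 69.
Recomputed tag = dd69; claimed = dd69 → match.

valid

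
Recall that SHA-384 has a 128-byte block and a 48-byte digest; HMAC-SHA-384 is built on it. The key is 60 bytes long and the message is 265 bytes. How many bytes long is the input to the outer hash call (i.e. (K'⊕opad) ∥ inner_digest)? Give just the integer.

176

Key is 60 ≤ 128 bytes, zero-padded: |K'| = 128.
Outer input = (K'⊕opad) ∥ H(inner) → 128 + 48 = 176 bytes.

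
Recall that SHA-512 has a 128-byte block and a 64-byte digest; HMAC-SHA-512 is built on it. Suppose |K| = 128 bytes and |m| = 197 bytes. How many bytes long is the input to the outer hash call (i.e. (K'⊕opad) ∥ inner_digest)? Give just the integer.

Key is 128 ≤ 128 bytes, zero-padded: |K'| = 128.
Outer input = (K'⊕opad) ∥ H(inner) → 128 + 64 = 192 bytes.

192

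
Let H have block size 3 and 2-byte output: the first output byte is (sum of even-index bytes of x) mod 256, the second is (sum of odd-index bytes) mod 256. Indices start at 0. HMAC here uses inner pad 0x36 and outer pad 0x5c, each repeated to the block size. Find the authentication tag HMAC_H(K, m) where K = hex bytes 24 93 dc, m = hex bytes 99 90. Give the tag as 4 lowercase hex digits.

365b

Key hex bytes 24 93 dc is exactly B = 3 bytes: K' = 24 93 dc.
K' ⊕ ipad = 12 a5 ea.  K' ⊕ opad = 78 cf 80.
Inner input = (K'⊕ipad) ∥ m = 12 a5 ea ∥ 99 90.
Inner hash: even-index sum = 396 mod 256 = 140; odd-index sum = 318 mod 256 = 62 → 8c 3e.
Outer input = (K'⊕opad) ∥ inner = 78 cf 80 ∥ 8c 3e.
Outer hash (tag): even-index sum = 310 mod 256 = 54; odd-index sum = 347 mod 256 = 91 → 36 5b.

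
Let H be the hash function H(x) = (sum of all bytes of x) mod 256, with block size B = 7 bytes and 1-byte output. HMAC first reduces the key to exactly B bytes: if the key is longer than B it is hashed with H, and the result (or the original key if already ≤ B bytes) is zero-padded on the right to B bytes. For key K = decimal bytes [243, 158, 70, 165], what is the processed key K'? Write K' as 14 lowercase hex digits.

f39e46a5000000

Key decimal bytes [243, 158, 70, 165] = f3 9e 46 a5 is 4 bytes ≤ B = 7; zero-pad to 7 bytes: K' = f3 9e 46 a5 00 00 00.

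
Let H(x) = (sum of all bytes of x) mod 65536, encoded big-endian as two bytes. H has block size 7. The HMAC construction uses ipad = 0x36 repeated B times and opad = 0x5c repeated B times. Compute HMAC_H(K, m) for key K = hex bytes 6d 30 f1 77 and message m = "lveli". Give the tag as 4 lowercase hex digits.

Key hex bytes 6d 30 f1 77 is 4 bytes ≤ B = 7; zero-pad to 7 bytes: K' = 6d 30 f1 77 00 00 00.
K' ⊕ ipad = 5b 06 c7 41 36 36 36.  K' ⊕ opad = 31 6c ad 2b 5c 5c 5c.
Inner input = (K'⊕ipad) ∥ m = 5b 06 c7 41 36 36 36 ∥ 6c 76 65 6c 69.
Inner hash: sum = 91+6+199+65+54+54+54+108+118+101+108+105 = 1063 → 04 27.
Outer input = (K'⊕opad) ∥ inner = 31 6c ad 2b 5c 5c 5c ∥ 04 27.
Outer hash (tag): sum = 49+108+173+43+92+92+92+4+39 = 692 → 02 b4.

02b4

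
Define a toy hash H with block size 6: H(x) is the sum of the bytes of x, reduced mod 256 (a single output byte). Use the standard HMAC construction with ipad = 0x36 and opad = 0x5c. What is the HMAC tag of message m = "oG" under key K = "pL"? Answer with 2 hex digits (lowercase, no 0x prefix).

fa

Key "pL" = 70 4c is 2 bytes ≤ B = 6; zero-pad to 6 bytes: K' = 70 4c 00 00 00 00.
K' ⊕ ipad = 46 7a 36 36 36 36.  K' ⊕ opad = 2c 10 5c 5c 5c 5c.
Inner input = (K'⊕ipad) ∥ m = 46 7a 36 36 36 36 ∥ 6f 47.
Inner hash: sum = 70+122+54+54+54+54+111+71 = 590; mod 256 = 78 → 4e.
Outer input = (K'⊕opad) ∥ inner = 2c 10 5c 5c 5c 5c ∥ 4e.
Outer hash (tag): sum = 44+16+92+92+92+92+78 = 506; mod 256 = 250 → fa.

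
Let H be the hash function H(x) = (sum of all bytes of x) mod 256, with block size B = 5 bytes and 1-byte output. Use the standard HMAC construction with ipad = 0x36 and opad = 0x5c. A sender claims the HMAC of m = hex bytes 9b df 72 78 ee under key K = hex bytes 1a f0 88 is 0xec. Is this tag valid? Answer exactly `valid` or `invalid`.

valid

Key hex bytes 1a f0 88 is 3 bytes ≤ B = 5; zero-pad to 5 bytes: K' = 1a f0 88 00 00.
K' ⊕ ipad = 2c c6 be 36 36; K' ⊕ opad = 46 ac d4 5c 5c.
Inner hash: sum = 44+198+190+54+54+155+223+114+120+238 = 1390; mod 256 = 110 → 6e.
Outer hash (recomputed tag): sum = 70+172+212+92+92+110 = 748; mod 256 = 236 → ec.
Recomputed tag = ec; claimed = ec → match.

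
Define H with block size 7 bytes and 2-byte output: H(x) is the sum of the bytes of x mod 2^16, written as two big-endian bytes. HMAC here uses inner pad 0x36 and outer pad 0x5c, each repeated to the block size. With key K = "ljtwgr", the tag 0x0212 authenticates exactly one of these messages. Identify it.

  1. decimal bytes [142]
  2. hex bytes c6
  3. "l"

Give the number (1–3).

1

Key "ljtwgr" = 6c 6a 74 77 67 72 is 6 bytes ≤ B = 7; zero-pad to 7 bytes: K' = 6c 6a 74 77 67 72 00.
K' ⊕ ipad = 5a 5c 42 41 51 44 36; K' ⊕ opad = 30 36 28 2b 3b 2e 5c.
m1: inner = H(5a 5c 42 41 51 44 36 8e) = 02 92; tag = H(30 36 28 2b 3b 2e 5c 02 92) = 0212 ← matches
m2: inner = H(5a 5c 42 41 51 44 36 c6) = 02 ca; tag = H(30 36 28 2b 3b 2e 5c 02 ca) = 024a
m3: inner = H(5a 5c 42 41 51 44 36 6c) = 02 70; tag = H(30 36 28 2b 3b 2e 5c 02 70) = 01f0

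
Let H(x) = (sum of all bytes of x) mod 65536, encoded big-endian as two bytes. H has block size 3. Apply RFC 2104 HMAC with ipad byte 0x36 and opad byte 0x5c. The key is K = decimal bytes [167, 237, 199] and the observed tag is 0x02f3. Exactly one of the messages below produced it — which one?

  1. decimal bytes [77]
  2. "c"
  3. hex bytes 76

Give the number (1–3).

1

Key decimal bytes [167, 237, 199] = a7 ed c7 is exactly B = 3 bytes: K' = a7 ed c7.
K' ⊕ ipad = 91 db f1; K' ⊕ opad = fb b1 9b.
m1: inner = H(91 db f1 4d) = 02 aa; tag = H(fb b1 9b 02 aa) = 02f3 ← matches
m2: inner = H(91 db f1 63) = 02 c0; tag = H(fb b1 9b 02 c0) = 0309
m3: inner = H(91 db f1 76) = 02 d3; tag = H(fb b1 9b 02 d3) = 031c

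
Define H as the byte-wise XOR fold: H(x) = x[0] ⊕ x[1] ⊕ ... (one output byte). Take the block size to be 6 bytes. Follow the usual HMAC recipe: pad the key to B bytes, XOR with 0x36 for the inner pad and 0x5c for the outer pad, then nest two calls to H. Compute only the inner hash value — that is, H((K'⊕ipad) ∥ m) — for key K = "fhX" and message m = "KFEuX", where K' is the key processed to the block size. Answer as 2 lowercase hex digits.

33

Key "fhX" = 66 68 58 is 3 bytes ≤ B = 6; zero-pad to 6 bytes: K' = 66 68 58 00 00 00.
K' ⊕ ipad = 50 5e 6e 36 36 36.
Inner input = 50 5e 6e 36 36 36 ∥ 4b 46 45 75 58.
Inner hash: XOR 50⊕5e⊕6e⊕36⊕36⊕36⊕4b⊕46⊕45⊕75⊕58 = 33.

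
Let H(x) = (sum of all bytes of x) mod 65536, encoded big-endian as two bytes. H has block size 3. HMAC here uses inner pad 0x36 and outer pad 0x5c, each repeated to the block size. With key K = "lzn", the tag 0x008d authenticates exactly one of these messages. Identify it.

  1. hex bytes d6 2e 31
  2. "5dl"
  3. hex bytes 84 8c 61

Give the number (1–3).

2

Key "lzn" = 6c 7a 6e is exactly B = 3 bytes: K' = 6c 7a 6e.
K' ⊕ ipad = 5a 4c 58; K' ⊕ opad = 30 26 32.
m1: inner = H(5a 4c 58 d6 2e 31) = 02 33; tag = H(30 26 32 02 33) = 00bd
m2: inner = H(5a 4c 58 35 64 6c) = 02 03; tag = H(30 26 32 02 03) = 008d ← matches
m3: inner = H(5a 4c 58 84 8c 61) = 02 6f; tag = H(30 26 32 02 6f) = 00f9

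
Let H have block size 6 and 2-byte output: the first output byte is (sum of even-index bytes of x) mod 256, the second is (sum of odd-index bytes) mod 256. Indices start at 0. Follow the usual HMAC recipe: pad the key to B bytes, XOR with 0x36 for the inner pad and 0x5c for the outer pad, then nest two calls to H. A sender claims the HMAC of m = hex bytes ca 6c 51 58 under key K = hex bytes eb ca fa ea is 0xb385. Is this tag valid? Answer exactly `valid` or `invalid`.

invalid

Key hex bytes eb ca fa ea is 4 bytes ≤ B = 6; zero-pad to 6 bytes: K' = eb ca fa ea 00 00.
K' ⊕ ipad = dd fc cc dc 36 36; K' ⊕ opad = b7 96 a6 b6 5c 5c.
Inner hash: even-index sum = 762 mod 256 = 250; odd-index sum = 722 mod 256 = 210 → fa d2.
Outer hash (recomputed tag): even-index sum = 691 mod 256 = 179; odd-index sum = 634 mod 256 = 122 → b3 7a.
Recomputed tag = b37a; claimed = b385 → mismatch.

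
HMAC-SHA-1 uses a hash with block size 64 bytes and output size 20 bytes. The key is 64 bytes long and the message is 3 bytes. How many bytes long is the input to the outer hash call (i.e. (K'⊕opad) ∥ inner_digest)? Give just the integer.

Key is 64 ≤ 64 bytes, zero-padded: |K'| = 64.
Outer input = (K'⊕opad) ∥ H(inner) → 64 + 20 = 84 bytes.

84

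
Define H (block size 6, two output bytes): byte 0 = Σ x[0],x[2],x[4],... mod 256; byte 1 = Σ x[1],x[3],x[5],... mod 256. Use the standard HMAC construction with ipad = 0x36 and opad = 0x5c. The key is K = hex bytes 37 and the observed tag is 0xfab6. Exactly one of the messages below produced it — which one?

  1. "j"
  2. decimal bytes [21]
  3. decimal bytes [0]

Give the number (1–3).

1

Key hex bytes 37 is 1 byte ≤ B = 6; zero-pad to 6 bytes: K' = 37 00 00 00 00 00.
K' ⊕ ipad = 01 36 36 36 36 36; K' ⊕ opad = 6b 5c 5c 5c 5c 5c.
m1: inner = H(01 36 36 36 36 36 6a) = d7 a2; tag = H(6b 5c 5c 5c 5c 5c d7 a2) = fab6 ← matches
m2: inner = H(01 36 36 36 36 36 15) = 82 a2; tag = H(6b 5c 5c 5c 5c 5c 82 a2) = a5b6
m3: inner = H(01 36 36 36 36 36 00) = 6d a2; tag = H(6b 5c 5c 5c 5c 5c 6d a2) = 90b6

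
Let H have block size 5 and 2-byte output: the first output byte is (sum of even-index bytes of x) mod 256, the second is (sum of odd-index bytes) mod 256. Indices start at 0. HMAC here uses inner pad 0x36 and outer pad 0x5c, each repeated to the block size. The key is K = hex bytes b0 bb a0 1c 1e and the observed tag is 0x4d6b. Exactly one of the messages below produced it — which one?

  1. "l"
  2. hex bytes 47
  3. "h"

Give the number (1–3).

1

Key hex bytes b0 bb a0 1c 1e is exactly B = 5 bytes: K' = b0 bb a0 1c 1e.
K' ⊕ ipad = 86 8d 96 2a 28; K' ⊕ opad = ec e7 fc 40 42.
m1: inner = H(86 8d 96 2a 28 6c) = 44 23; tag = H(ec e7 fc 40 42 44 23) = 4d6b ← matches
m2: inner = H(86 8d 96 2a 28 47) = 44 fe; tag = H(ec e7 fc 40 42 44 fe) = 286b
m3: inner = H(86 8d 96 2a 28 68) = 44 1f; tag = H(ec e7 fc 40 42 44 1f) = 496b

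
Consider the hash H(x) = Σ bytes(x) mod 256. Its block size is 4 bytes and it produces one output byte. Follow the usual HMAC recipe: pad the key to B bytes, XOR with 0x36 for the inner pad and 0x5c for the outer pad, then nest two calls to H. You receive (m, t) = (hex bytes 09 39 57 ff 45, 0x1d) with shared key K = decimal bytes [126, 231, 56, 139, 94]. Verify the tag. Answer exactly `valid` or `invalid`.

Key decimal bytes [126, 231, 56, 139, 94] = 7e e7 38 8b 5e is 5 bytes > B = 4, so hash it first: H(key) = 86, then zero-pad to 4 bytes: K' = 86 00 00 00.
K' ⊕ ipad = b0 36 36 36; K' ⊕ opad = da 5c 5c 5c.
Inner hash: sum = 176+54+54+54+9+57+87+255+69 = 815; mod 256 = 47 → 2f.
Outer hash (recomputed tag): sum = 218+92+92+92+47 = 541; mod 256 = 29 → 1d.
Recomputed tag = 1d; claimed = 1d → match.

valid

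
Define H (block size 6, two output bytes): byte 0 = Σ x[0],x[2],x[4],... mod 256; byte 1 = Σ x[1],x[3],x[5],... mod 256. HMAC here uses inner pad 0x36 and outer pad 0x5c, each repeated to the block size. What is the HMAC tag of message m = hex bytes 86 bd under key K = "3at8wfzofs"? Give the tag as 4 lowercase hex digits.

Key "3at8wfzofs" = 33 61 74 38 77 66 7a 6f 66 73 is 10 bytes > B = 6, so hash it first: H(key) = fe e1, then zero-pad to 6 bytes: K' = fe e1 00 00 00 00.
K' ⊕ ipad = c8 d7 36 36 36 36.  K' ⊕ opad = a2 bd 5c 5c 5c 5c.
Inner input = (K'⊕ipad) ∥ m = c8 d7 36 36 36 36 ∥ 86 bd.
Inner hash: even-index sum = 442 mod 256 = 186; odd-index sum = 512 mod 256 = 0 → ba 00.
Outer input = (K'⊕opad) ∥ inner = a2 bd 5c 5c 5c 5c ∥ ba 00.
Outer hash (tag): even-index sum = 532 mod 256 = 20; odd-index sum = 373 mod 256 = 117 → 14 75.

1475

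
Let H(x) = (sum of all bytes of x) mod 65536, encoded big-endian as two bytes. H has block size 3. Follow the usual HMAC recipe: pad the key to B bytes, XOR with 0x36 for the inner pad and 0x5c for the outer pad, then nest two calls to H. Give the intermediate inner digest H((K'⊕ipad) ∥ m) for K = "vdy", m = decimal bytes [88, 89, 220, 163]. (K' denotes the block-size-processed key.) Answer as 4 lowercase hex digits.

Key "vdy" = 76 64 79 is exactly B = 3 bytes: K' = 76 64 79.
K' ⊕ ipad = 40 52 4f.
Inner input = 40 52 4f ∥ 58 59 dc a3.
Inner hash: sum = 64+82+79+88+89+220+163 = 785 → 03 11.

0311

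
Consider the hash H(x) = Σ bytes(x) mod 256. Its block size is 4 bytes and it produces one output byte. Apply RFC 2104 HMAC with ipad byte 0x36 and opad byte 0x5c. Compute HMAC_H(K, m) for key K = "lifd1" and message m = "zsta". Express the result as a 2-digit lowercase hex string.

Key "lifd1" = 6c 69 66 64 31 is 5 bytes > B = 4, so hash it first: H(key) = d0, then zero-pad to 4 bytes: K' = d0 00 00 00.
K' ⊕ ipad = e6 36 36 36.  K' ⊕ opad = 8c 5c 5c 5c.
Inner input = (K'⊕ipad) ∥ m = e6 36 36 36 ∥ 7a 73 74 61.
Inner hash: sum = 230+54+54+54+122+115+116+97 = 842; mod 256 = 74 → 4a.
Outer input = (K'⊕opad) ∥ inner = 8c 5c 5c 5c ∥ 4a.
Outer hash (tag): sum = 140+92+92+92+74 = 490; mod 256 = 234 → ea.

ea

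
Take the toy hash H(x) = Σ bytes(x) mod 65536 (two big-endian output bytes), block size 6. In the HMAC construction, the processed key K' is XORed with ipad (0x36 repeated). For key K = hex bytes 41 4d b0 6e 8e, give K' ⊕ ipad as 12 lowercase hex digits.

777b8658b836

Key hex bytes 41 4d b0 6e 8e is 5 bytes ≤ B = 6; zero-pad to 6 bytes: K' = 41 4d b0 6e 8e 00.
XOR each byte with 0x36: 41⊕36=77, 4d⊕36=7b, b0⊕36=86, 6e⊕36=58, 8e⊕36=b8, 00⊕36=36.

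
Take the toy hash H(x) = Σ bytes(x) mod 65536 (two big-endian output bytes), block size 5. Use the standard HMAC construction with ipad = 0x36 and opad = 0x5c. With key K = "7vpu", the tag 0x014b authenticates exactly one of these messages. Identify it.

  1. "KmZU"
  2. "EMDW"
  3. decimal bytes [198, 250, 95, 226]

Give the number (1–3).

3

Key "7vpu" = 37 76 70 75 is 4 bytes ≤ B = 5; zero-pad to 5 bytes: K' = 37 76 70 75 00.
K' ⊕ ipad = 01 40 46 43 36; K' ⊕ opad = 6b 2a 2c 29 5c.
m1: inner = H(01 40 46 43 36 4b 6d 5a 55) = 02 67; tag = H(6b 2a 2c 29 5c 02 67) = 01af
m2: inner = H(01 40 46 43 36 45 4d 44 57) = 02 2d; tag = H(6b 2a 2c 29 5c 02 2d) = 0175
m3: inner = H(01 40 46 43 36 c6 fa 5f e2) = 04 01; tag = H(6b 2a 2c 29 5c 04 01) = 014b ← matches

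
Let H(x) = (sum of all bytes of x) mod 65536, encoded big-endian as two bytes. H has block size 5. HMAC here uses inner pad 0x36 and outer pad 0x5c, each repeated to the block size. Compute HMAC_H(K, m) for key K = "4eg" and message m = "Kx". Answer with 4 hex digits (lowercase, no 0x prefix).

026a

Key "4eg" = 34 65 67 is 3 bytes ≤ B = 5; zero-pad to 5 bytes: K' = 34 65 67 00 00.
K' ⊕ ipad = 02 53 51 36 36.  K' ⊕ opad = 68 39 3b 5c 5c.
Inner input = (K'⊕ipad) ∥ m = 02 53 51 36 36 ∥ 4b 78.
Inner hash: sum = 2+83+81+54+54+75+120 = 469 → 01 d5.
Outer input = (K'⊕opad) ∥ inner = 68 39 3b 5c 5c ∥ 01 d5.
Outer hash (tag): sum = 104+57+59+92+92+1+213 = 618 → 02 6a.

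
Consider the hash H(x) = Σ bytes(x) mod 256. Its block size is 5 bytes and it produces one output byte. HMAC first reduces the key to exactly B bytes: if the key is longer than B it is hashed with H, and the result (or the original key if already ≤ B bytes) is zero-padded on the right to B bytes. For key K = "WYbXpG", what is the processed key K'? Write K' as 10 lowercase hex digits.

|K| = 6 > B = 5, so first hash the key.
H(K): sum = 87+89+98+88+112+71 = 545; mod 256 = 33 → 21.
Zero-pad H(K) = 21 to 5 bytes: K' = 21 00 00 00 00.

2100000000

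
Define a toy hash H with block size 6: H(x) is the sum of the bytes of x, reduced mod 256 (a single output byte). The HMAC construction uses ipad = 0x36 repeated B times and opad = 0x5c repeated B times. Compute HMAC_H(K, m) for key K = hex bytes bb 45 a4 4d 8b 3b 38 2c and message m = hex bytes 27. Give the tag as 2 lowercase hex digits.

75

Key hex bytes bb 45 a4 4d 8b 3b 38 2c is 8 bytes > B = 6, so hash it first: H(key) = 1b, then zero-pad to 6 bytes: K' = 1b 00 00 00 00 00.
K' ⊕ ipad = 2d 36 36 36 36 36.  K' ⊕ opad = 47 5c 5c 5c 5c 5c.
Inner input = (K'⊕ipad) ∥ m = 2d 36 36 36 36 36 ∥ 27.
Inner hash: sum = 45+54+54+54+54+54+39 = 354; mod 256 = 98 → 62.
Outer input = (K'⊕opad) ∥ inner = 47 5c 5c 5c 5c 5c ∥ 62.
Outer hash (tag): sum = 71+92+92+92+92+92+98 = 629; mod 256 = 117 → 75.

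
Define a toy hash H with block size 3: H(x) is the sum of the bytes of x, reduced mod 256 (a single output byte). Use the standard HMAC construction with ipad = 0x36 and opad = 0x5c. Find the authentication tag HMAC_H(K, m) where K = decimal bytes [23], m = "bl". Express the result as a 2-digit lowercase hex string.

5e

Key decimal bytes [23] = 17 is 1 byte ≤ B = 3; zero-pad to 3 bytes: K' = 17 00 00.
K' ⊕ ipad = 21 36 36.  K' ⊕ opad = 4b 5c 5c.
Inner input = (K'⊕ipad) ∥ m = 21 36 36 ∥ 62 6c.
Inner hash: sum = 33+54+54+98+108 = 347; mod 256 = 91 → 5b.
Outer input = (K'⊕opad) ∥ inner = 4b 5c 5c ∥ 5b.
Outer hash (tag): sum = 75+92+92+91 = 350; mod 256 = 94 → 5e.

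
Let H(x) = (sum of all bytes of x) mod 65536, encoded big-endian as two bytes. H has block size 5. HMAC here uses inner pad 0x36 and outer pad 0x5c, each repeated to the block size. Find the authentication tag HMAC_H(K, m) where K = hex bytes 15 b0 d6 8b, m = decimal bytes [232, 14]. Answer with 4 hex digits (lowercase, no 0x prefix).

Key hex bytes 15 b0 d6 8b is 4 bytes ≤ B = 5; zero-pad to 5 bytes: K' = 15 b0 d6 8b 00.
K' ⊕ ipad = 23 86 e0 bd 36.  K' ⊕ opad = 49 ec 8a d7 5c.
Inner input = (K'⊕ipad) ∥ m = 23 86 e0 bd 36 ∥ e8 0e.
Inner hash: sum = 35+134+224+189+54+232+14 = 882 → 03 72.
Outer input = (K'⊕opad) ∥ inner = 49 ec 8a d7 5c ∥ 03 72.
Outer hash (tag): sum = 73+236+138+215+92+3+114 = 871 → 03 67.

0367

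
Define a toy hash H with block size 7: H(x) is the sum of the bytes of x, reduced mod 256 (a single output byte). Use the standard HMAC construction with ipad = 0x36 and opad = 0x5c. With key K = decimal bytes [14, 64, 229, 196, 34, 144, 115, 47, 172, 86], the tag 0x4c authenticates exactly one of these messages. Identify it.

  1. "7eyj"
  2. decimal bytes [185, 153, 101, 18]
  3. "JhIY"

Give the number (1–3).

Key decimal bytes [14, 64, 229, 196, 34, 144, 115, 47, 172, 86] = 0e 40 e5 c4 22 90 73 2f ac 56 is 10 bytes > B = 7, so hash it first: H(key) = 4d, then zero-pad to 7 bytes: K' = 4d 00 00 00 00 00 00.
K' ⊕ ipad = 7b 36 36 36 36 36 36; K' ⊕ opad = 11 5c 5c 5c 5c 5c 5c.
m1: inner = H(7b 36 36 36 36 36 36 37 65 79 6a) = 3e; tag = H(11 5c 5c 5c 5c 5c 5c 3e) = 77
m2: inner = H(7b 36 36 36 36 36 36 b9 99 65 12) = 88; tag = H(11 5c 5c 5c 5c 5c 5c 88) = c1
m3: inner = H(7b 36 36 36 36 36 36 4a 68 49 59) = 13; tag = H(11 5c 5c 5c 5c 5c 5c 13) = 4c ← matches

3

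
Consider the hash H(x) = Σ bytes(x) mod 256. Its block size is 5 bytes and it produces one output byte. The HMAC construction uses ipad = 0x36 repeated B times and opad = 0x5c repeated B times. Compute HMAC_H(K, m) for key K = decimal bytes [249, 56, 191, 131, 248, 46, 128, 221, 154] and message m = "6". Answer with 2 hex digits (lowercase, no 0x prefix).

f0

Key decimal bytes [249, 56, 191, 131, 248, 46, 128, 221, 154] = f9 38 bf 83 f8 2e 80 dd 9a is 9 bytes > B = 5, so hash it first: H(key) = 90, then zero-pad to 5 bytes: K' = 90 00 00 00 00.
K' ⊕ ipad = a6 36 36 36 36.  K' ⊕ opad = cc 5c 5c 5c 5c.
Inner input = (K'⊕ipad) ∥ m = a6 36 36 36 36 ∥ 36.
Inner hash: sum = 166+54+54+54+54+54 = 436; mod 256 = 180 → b4.
Outer input = (K'⊕opad) ∥ inner = cc 5c 5c 5c 5c ∥ b4.
Outer hash (tag): sum = 204+92+92+92+92+180 = 752; mod 256 = 240 → f0.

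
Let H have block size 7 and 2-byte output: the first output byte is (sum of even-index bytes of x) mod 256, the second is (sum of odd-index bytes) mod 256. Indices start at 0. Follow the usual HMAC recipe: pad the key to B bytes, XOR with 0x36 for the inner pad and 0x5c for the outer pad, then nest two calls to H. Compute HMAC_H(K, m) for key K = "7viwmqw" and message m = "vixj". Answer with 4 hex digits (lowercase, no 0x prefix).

b251

Key "7viwmqw" = 37 76 69 77 6d 71 77 is exactly B = 7 bytes: K' = 37 76 69 77 6d 71 77.
K' ⊕ ipad = 01 40 5f 41 5b 47 41.  K' ⊕ opad = 6b 2a 35 2b 31 2d 2b.
Inner input = (K'⊕ipad) ∥ m = 01 40 5f 41 5b 47 41 ∥ 76 69 78 6a.
Inner hash: even-index sum = 463 mod 256 = 207; odd-index sum = 438 mod 256 = 182 → cf b6.
Outer input = (K'⊕opad) ∥ inner = 6b 2a 35 2b 31 2d 2b ∥ cf b6.
Outer hash (tag): even-index sum = 434 mod 256 = 178; odd-index sum = 337 mod 256 = 81 → b2 51.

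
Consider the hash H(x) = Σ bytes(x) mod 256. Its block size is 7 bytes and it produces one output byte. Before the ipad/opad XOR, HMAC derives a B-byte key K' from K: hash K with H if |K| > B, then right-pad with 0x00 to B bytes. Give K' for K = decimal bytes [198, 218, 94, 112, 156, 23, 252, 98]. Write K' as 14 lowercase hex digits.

7f000000000000

|K| = 8 > B = 7, so first hash the key.
H(K): sum = 198+218+94+112+156+23+252+98 = 1151; mod 256 = 127 → 7f.
Zero-pad H(K) = 7f to 7 bytes: K' = 7f 00 00 00 00 00 00.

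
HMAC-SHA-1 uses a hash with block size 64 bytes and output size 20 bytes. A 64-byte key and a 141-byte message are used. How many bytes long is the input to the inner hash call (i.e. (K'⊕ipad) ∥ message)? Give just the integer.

205

Key is 64 ≤ 64 bytes, zero-padded: |K'| = 64.
Inner input = (K'⊕ipad) ∥ m → 64 + 141 = 205 bytes.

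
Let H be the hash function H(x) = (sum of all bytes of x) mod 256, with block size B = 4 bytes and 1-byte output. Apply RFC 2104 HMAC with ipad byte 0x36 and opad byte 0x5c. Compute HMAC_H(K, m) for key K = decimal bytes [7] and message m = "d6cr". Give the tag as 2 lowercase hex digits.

b1

Key decimal bytes [7] = 07 is 1 byte ≤ B = 4; zero-pad to 4 bytes: K' = 07 00 00 00.
K' ⊕ ipad = 31 36 36 36.  K' ⊕ opad = 5b 5c 5c 5c.
Inner input = (K'⊕ipad) ∥ m = 31 36 36 36 ∥ 64 36 63 72.
Inner hash: sum = 49+54+54+54+100+54+99+114 = 578; mod 256 = 66 → 42.
Outer input = (K'⊕opad) ∥ inner = 5b 5c 5c 5c ∥ 42.
Outer hash (tag): sum = 91+92+92+92+66 = 433; mod 256 = 177 → b1.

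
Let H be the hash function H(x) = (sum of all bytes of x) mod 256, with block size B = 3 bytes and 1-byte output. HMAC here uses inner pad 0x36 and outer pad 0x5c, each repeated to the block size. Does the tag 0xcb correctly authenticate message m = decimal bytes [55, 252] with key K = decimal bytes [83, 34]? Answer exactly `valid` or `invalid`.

valid

Key decimal bytes [83, 34] = 53 22 is 2 bytes ≤ B = 3; zero-pad to 3 bytes: K' = 53 22 00.
K' ⊕ ipad = 65 14 36; K' ⊕ opad = 0f 7e 5c.
Inner hash: sum = 101+20+54+55+252 = 482; mod 256 = 226 → e2.
Outer hash (recomputed tag): sum = 15+126+92+226 = 459; mod 256 = 203 → cb.
Recomputed tag = cb; claimed = cb → match.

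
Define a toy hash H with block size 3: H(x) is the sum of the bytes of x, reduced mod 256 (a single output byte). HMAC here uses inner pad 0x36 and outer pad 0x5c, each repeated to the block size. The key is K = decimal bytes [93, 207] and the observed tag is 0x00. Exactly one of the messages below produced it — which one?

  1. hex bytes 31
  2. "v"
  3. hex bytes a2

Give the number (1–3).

Key decimal bytes [93, 207] = 5d cf is 2 bytes ≤ B = 3; zero-pad to 3 bytes: K' = 5d cf 00.
K' ⊕ ipad = 6b f9 36; K' ⊕ opad = 01 93 5c.
m1: inner = H(6b f9 36 31) = cb; tag = H(01 93 5c cb) = bb
m2: inner = H(6b f9 36 76) = 10; tag = H(01 93 5c 10) = 00 ← matches
m3: inner = H(6b f9 36 a2) = 3c; tag = H(01 93 5c 3c) = 2c

2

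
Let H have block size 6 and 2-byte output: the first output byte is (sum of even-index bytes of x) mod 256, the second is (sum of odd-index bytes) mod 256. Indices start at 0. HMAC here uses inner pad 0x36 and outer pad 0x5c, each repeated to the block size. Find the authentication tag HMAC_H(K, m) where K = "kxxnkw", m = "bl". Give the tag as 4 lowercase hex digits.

fcd4

Key "kxxnkw" = 6b 78 78 6e 6b 77 is exactly B = 6 bytes: K' = 6b 78 78 6e 6b 77.
K' ⊕ ipad = 5d 4e 4e 58 5d 41.  K' ⊕ opad = 37 24 24 32 37 2b.
Inner input = (K'⊕ipad) ∥ m = 5d 4e 4e 58 5d 41 ∥ 62 6c.
Inner hash: even-index sum = 362 mod 256 = 106; odd-index sum = 339 mod 256 = 83 → 6a 53.
Outer input = (K'⊕opad) ∥ inner = 37 24 24 32 37 2b ∥ 6a 53.
Outer hash (tag): even-index sum = 252 mod 256 = 252; odd-index sum = 212 mod 256 = 212 → fc d4.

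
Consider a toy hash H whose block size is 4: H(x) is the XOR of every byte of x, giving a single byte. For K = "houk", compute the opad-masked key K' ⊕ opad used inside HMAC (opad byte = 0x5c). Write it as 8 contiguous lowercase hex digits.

34332937

Key "houk" = 68 6f 75 6b is exactly B = 4 bytes: K' = 68 6f 75 6b.
XOR each byte with 0x5c: 68⊕5c=34, 6f⊕5c=33, 75⊕5c=29, 6b⊕5c=37.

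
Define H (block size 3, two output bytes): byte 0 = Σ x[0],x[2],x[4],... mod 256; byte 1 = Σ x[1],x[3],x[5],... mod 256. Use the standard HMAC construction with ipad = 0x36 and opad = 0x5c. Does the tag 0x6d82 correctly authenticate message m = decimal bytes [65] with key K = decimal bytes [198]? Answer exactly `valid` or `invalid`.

Key decimal bytes [198] = c6 is 1 byte ≤ B = 3; zero-pad to 3 bytes: K' = c6 00 00.
K' ⊕ ipad = f0 36 36; K' ⊕ opad = 9a 5c 5c.
Inner hash: even-index sum = 294 mod 256 = 38; odd-index sum = 119 mod 256 = 119 → 26 77.
Outer hash (recomputed tag): even-index sum = 365 mod 256 = 109; odd-index sum = 130 mod 256 = 130 → 6d 82.
Recomputed tag = 6d82; claimed = 6d82 → match.

valid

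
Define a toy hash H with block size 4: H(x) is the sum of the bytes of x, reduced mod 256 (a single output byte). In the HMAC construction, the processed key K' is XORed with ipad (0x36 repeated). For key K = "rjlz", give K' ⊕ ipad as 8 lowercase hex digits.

Key "rjlz" = 72 6a 6c 7a is exactly B = 4 bytes: K' = 72 6a 6c 7a.
XOR each byte with 0x36: 72⊕36=44, 6a⊕36=5c, 6c⊕36=5a, 7a⊕36=4c.

445c5a4c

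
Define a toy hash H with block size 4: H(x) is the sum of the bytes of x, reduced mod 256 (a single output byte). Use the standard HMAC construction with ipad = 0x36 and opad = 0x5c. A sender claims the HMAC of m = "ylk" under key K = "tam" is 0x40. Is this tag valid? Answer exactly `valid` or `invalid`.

invalid

Key "tam" = 74 61 6d is 3 bytes ≤ B = 4; zero-pad to 4 bytes: K' = 74 61 6d 00.
K' ⊕ ipad = 42 57 5b 36; K' ⊕ opad = 28 3d 31 5c.
Inner hash: sum = 66+87+91+54+121+108+107 = 634; mod 256 = 122 → 7a.
Outer hash (recomputed tag): sum = 40+61+49+92+122 = 364; mod 256 = 108 → 6c.
Recomputed tag = 6c; claimed = 40 → mismatch.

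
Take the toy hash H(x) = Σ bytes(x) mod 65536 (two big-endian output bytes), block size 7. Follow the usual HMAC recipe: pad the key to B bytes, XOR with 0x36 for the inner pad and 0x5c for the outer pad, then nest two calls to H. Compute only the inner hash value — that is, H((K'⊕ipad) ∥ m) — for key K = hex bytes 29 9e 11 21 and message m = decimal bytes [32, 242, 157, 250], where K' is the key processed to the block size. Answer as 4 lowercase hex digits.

0450

Key hex bytes 29 9e 11 21 is 4 bytes ≤ B = 7; zero-pad to 7 bytes: K' = 29 9e 11 21 00 00 00.
K' ⊕ ipad = 1f a8 27 17 36 36 36.
Inner input = 1f a8 27 17 36 36 36 ∥ 20 f2 9d fa.
Inner hash: sum = 31+168+39+23+54+54+54+32+242+157+250 = 1104 → 04 50.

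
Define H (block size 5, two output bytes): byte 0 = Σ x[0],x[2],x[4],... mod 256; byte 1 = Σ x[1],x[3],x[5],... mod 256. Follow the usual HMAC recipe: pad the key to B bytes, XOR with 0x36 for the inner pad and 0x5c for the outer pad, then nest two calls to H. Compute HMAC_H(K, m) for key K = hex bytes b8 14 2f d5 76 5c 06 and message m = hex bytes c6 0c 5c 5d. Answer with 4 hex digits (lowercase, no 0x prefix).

c29f

Key hex bytes b8 14 2f d5 76 5c 06 is 7 bytes > B = 5, so hash it first: H(key) = 63 45, then zero-pad to 5 bytes: K' = 63 45 00 00 00.
K' ⊕ ipad = 55 73 36 36 36.  K' ⊕ opad = 3f 19 5c 5c 5c.
Inner input = (K'⊕ipad) ∥ m = 55 73 36 36 36 ∥ c6 0c 5c 5d.
Inner hash: even-index sum = 298 mod 256 = 42; odd-index sum = 459 mod 256 = 203 → 2a cb.
Outer input = (K'⊕opad) ∥ inner = 3f 19 5c 5c 5c ∥ 2a cb.
Outer hash (tag): even-index sum = 450 mod 256 = 194; odd-index sum = 159 mod 256 = 159 → c2 9f.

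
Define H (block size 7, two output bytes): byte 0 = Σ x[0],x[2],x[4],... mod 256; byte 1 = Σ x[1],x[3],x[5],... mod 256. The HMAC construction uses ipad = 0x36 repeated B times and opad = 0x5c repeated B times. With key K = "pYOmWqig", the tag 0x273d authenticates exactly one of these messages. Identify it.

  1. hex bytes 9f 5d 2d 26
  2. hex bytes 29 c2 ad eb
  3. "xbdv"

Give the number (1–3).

3

Key "pYOmWqig" = 70 59 4f 6d 57 71 69 67 is 8 bytes > B = 7, so hash it first: H(key) = 7f 9e, then zero-pad to 7 bytes: K' = 7f 9e 00 00 00 00 00.
K' ⊕ ipad = 49 a8 36 36 36 36 36; K' ⊕ opad = 23 c2 5c 5c 5c 5c 5c.
m1: inner = H(49 a8 36 36 36 36 36 9f 5d 2d 26) = 6e e0; tag = H(23 c2 5c 5c 5c 5c 5c 6e e0) = 17e8
m2: inner = H(49 a8 36 36 36 36 36 29 c2 ad eb) = 98 ea; tag = H(23 c2 5c 5c 5c 5c 5c 98 ea) = 2112
m3: inner = H(49 a8 36 36 36 36 36 78 62 64 76) = c3 f0; tag = H(23 c2 5c 5c 5c 5c 5c c3 f0) = 273d ← matches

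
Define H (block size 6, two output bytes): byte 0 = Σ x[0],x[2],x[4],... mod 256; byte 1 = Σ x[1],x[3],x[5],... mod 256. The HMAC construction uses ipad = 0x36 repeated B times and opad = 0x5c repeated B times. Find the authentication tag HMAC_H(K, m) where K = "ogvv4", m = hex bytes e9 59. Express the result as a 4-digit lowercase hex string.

Key "ogvv4" = 6f 67 76 76 34 is 5 bytes ≤ B = 6; zero-pad to 6 bytes: K' = 6f 67 76 76 34 00.
K' ⊕ ipad = 59 51 40 40 02 36.  K' ⊕ opad = 33 3b 2a 2a 68 5c.
Inner input = (K'⊕ipad) ∥ m = 59 51 40 40 02 36 ∥ e9 59.
Inner hash: even-index sum = 388 mod 256 = 132; odd-index sum = 288 mod 256 = 32 → 84 20.
Outer input = (K'⊕opad) ∥ inner = 33 3b 2a 2a 68 5c ∥ 84 20.
Outer hash (tag): even-index sum = 329 mod 256 = 73; odd-index sum = 225 mod 256 = 225 → 49 e1.

49e1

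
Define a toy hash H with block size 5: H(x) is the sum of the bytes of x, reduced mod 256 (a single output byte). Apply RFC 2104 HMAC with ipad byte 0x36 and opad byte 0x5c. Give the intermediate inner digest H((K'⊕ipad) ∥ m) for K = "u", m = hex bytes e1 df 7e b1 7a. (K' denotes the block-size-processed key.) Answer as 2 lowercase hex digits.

84

Key "u" = 75 is 1 byte ≤ B = 5; zero-pad to 5 bytes: K' = 75 00 00 00 00.
K' ⊕ ipad = 43 36 36 36 36.
Inner input = 43 36 36 36 36 ∥ e1 df 7e b1 7a.
Inner hash: sum = 67+54+54+54+54+225+223+126+177+122 = 1156; mod 256 = 132 → 84.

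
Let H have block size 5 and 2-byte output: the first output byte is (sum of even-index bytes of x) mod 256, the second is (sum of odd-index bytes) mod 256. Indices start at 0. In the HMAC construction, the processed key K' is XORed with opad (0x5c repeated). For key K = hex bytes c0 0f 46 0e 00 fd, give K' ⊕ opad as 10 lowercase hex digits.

5a465c5c5c

Key hex bytes c0 0f 46 0e 00 fd is 6 bytes > B = 5, so hash it first: H(key) = 06 1a, then zero-pad to 5 bytes: K' = 06 1a 00 00 00.
XOR each byte with 0x5c: 06⊕5c=5a, 1a⊕5c=46, 00⊕5c=5c, 00⊕5c=5c, 00⊕5c=5c.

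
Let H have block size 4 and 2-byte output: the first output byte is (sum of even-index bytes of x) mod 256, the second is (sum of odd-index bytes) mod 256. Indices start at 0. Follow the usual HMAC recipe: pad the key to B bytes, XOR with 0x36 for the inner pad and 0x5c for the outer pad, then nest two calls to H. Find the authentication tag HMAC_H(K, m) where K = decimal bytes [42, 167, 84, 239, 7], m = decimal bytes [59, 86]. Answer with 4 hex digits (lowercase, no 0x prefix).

Key decimal bytes [42, 167, 84, 239, 7] = 2a a7 54 ef 07 is 5 bytes > B = 4, so hash it first: H(key) = 85 96, then zero-pad to 4 bytes: K' = 85 96 00 00.
K' ⊕ ipad = b3 a0 36 36.  K' ⊕ opad = d9 ca 5c 5c.
Inner input = (K'⊕ipad) ∥ m = b3 a0 36 36 ∥ 3b 56.
Inner hash: even-index sum = 292 mod 256 = 36; odd-index sum = 300 mod 256 = 44 → 24 2c.
Outer input = (K'⊕opad) ∥ inner = d9 ca 5c 5c ∥ 24 2c.
Outer hash (tag): even-index sum = 345 mod 256 = 89; odd-index sum = 338 mod 256 = 82 → 59 52.

5952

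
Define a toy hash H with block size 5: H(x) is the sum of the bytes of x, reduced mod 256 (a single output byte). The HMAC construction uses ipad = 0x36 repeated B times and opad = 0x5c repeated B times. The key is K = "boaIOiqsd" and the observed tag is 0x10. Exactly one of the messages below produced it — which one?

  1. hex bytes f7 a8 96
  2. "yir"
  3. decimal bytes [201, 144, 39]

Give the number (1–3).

Key "boaIOiqsd" = 62 6f 61 49 4f 69 71 73 64 is 9 bytes > B = 5, so hash it first: H(key) = 7b, then zero-pad to 5 bytes: K' = 7b 00 00 00 00.
K' ⊕ ipad = 4d 36 36 36 36; K' ⊕ opad = 27 5c 5c 5c 5c.
m1: inner = H(4d 36 36 36 36 f7 a8 96) = 5a; tag = H(27 5c 5c 5c 5c 5a) = f1
m2: inner = H(4d 36 36 36 36 79 69 72) = 79; tag = H(27 5c 5c 5c 5c 79) = 10 ← matches
m3: inner = H(4d 36 36 36 36 c9 90 27) = a5; tag = H(27 5c 5c 5c 5c a5) = 3c

2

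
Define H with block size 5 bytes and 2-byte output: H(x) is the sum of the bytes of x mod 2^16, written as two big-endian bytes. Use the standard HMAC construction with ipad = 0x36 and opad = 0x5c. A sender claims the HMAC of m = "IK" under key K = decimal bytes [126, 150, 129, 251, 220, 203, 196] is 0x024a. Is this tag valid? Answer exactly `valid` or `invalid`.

Key decimal bytes [126, 150, 129, 251, 220, 203, 196] = 7e 96 81 fb dc cb c4 is 7 bytes > B = 5, so hash it first: H(key) = 04 fb, then zero-pad to 5 bytes: K' = 04 fb 00 00 00.
K' ⊕ ipad = 32 cd 36 36 36; K' ⊕ opad = 58 a7 5c 5c 5c.
Inner hash: sum = 50+205+54+54+54+73+75 = 565 → 02 35.
Outer hash (recomputed tag): sum = 88+167+92+92+92+2+53 = 586 → 02 4a.
Recomputed tag = 024a; claimed = 024a → match.

valid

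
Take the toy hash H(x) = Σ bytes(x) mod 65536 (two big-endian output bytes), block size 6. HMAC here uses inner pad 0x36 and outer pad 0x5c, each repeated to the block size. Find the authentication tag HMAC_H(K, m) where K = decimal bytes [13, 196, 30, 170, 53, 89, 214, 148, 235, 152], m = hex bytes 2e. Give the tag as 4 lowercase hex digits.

Key decimal bytes [13, 196, 30, 170, 53, 89, 214, 148, 235, 152] = 0d c4 1e aa 35 59 d6 94 eb 98 is 10 bytes > B = 6, so hash it first: H(key) = 05 14, then zero-pad to 6 bytes: K' = 05 14 00 00 00 00.
K' ⊕ ipad = 33 22 36 36 36 36.  K' ⊕ opad = 59 48 5c 5c 5c 5c.
Inner input = (K'⊕ipad) ∥ m = 33 22 36 36 36 36 ∥ 2e.
Inner hash: sum = 51+34+54+54+54+54+46 = 347 → 01 5b.
Outer input = (K'⊕opad) ∥ inner = 59 48 5c 5c 5c 5c ∥ 01 5b.
Outer hash (tag): sum = 89+72+92+92+92+92+1+91 = 621 → 02 6d.

026d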